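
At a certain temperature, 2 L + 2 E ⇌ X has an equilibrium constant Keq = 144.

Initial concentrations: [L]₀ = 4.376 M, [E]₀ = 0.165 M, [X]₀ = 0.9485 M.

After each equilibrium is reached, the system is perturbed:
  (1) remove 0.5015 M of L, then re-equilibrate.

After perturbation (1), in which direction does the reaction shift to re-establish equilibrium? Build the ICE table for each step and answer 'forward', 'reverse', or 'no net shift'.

Q₀ = 1.819 vs Keq = 144 ⇒ Q<K, forward
Step 1:
                  L         E         X
  Initial     4.376     0.165    0.9485
  Change    -0.1451   -0.1451   0.07255
  Equil       4.231    0.0199     1.021
  solve Keq expr → x = 0.07255; check Q = 144
Then remove 0.5015 M of L.
Step 2:
                  L         E         X
  Initial     3.729    0.0199     1.021
  Change   0.002646  0.002646 -0.001323
  Equil       3.732   0.02255      1.02
  solve Keq expr → x = -0.001323; check Q = 144

Direction: reverse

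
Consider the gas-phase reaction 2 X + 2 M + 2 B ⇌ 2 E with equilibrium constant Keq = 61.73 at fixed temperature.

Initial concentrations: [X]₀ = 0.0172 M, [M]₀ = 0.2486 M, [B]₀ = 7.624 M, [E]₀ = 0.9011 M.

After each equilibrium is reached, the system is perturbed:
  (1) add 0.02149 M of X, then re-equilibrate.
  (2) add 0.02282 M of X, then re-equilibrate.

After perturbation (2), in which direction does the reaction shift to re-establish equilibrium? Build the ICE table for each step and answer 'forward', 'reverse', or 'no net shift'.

Q₀ = 764 vs Keq = 61.73 ⇒ Q>K, reverse
Step 1:
                    X           M           B           E
  I            0.0172      0.2486       7.624      0.9011
  C           0.03384     0.03384     0.03384    -0.03384
  E           0.05104      0.2824       7.658      0.8673
  solve Keq expr → x = -0.01692; check Q = 61.73
Then add 0.02149 M of X.
Step 2:
                    X           M           B           E
  I           0.07253      0.2824       7.658      0.8673
  C          -0.01703    -0.01703    -0.01703     0.01703
  E            0.0555      0.2654       7.641      0.8843
  solve Keq expr → x = 0.008513; check Q = 61.73
Then add 0.02282 M of X.
Step 3:
                    X           M           B           E
  I           0.07832      0.2654       7.641      0.8843
  C          -0.01757    -0.01757    -0.01757     0.01757
  E           0.06075      0.2478       7.623      0.9019
  solve Keq expr → x = 0.008783; check Q = 61.73

Direction: forward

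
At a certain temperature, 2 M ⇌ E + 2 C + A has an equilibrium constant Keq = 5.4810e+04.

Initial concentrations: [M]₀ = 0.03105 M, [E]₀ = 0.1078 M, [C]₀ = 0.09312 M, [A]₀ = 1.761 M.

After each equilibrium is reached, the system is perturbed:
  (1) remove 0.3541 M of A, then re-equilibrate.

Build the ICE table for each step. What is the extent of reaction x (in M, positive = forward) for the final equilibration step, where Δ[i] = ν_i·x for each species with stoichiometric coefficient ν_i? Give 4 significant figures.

Q₀ = 1.707 vs Keq = 5.4810e+04 ⇒ Q<K, forward
Step 1:
                    M           E           C           A
  I           0.03105      0.1078     0.09312       1.761
  C           -0.0308      0.0154      0.0308      0.0154
  E        2.4763e-04      0.1232      0.1239       1.776
  solve Keq expr → x = 0.0154; check Q = 5.4810e+04
Then remove 0.3541 M of A.
Step 2:
                    M           E           C           A
  I        2.4763e-04      0.1232      0.1239       1.422
  C       -2.5992e-05  1.2996e-05  2.5992e-05  1.2996e-05
  E        2.2164e-04      0.1232      0.1239       1.422
  solve Keq expr → x = 1.2996e-05; check Q = 5.4810e+04

x = 1.2996e-05 M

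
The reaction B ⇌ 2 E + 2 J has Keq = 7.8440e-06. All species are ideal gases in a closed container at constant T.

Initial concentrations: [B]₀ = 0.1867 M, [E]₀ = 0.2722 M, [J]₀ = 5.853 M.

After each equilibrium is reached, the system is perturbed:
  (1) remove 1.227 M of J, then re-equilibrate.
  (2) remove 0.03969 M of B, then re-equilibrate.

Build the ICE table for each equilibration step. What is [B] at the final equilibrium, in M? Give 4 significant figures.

Q₀ = 13.6 vs Keq = 7.8440e-06 ⇒ Q>K, reverse
Step 1:
                    B           E           J
  Initial      0.1867      0.2722       5.853
  Change        0.136     -0.2719     -0.2719
  Equil        0.3227  2.8505e-04       5.581
  solve Keq expr → x = -0.136; check Q = 7.8440e-06
Then remove 1.227 M of J.
Step 2:
                    B           E           J
  Initial      0.3227  2.8505e-04       4.354
  Change  -4.0149e-05  8.0299e-05  8.0299e-05
  Equil        0.3226  3.6535e-04       4.354
  solve Keq expr → x = 4.0149e-05; check Q = 7.8440e-06
Then remove 0.03969 M of B.
Step 3:
                    B           E           J
  Initial      0.2829  3.6535e-04       4.354
  Change   1.1601e-05 -2.3202e-05 -2.3202e-05
  Equil        0.2829  3.4215e-04       4.354
  solve Keq expr → x = -1.1601e-05; check Q = 7.8440e-06

[B]_eq = 0.2829 M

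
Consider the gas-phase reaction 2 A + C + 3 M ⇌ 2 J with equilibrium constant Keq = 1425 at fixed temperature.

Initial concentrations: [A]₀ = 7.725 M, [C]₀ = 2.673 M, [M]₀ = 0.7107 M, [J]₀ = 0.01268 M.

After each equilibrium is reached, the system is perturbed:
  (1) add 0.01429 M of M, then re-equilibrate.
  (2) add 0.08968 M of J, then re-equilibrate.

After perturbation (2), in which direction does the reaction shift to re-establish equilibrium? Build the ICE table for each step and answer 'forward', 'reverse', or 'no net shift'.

Q₀ = 2.8079e-06 vs Keq = 1425 ⇒ Q<K, forward
Step 1:
                  A         C         M         J
  init        7.725     2.673    0.7107   0.01268
  Δ         -0.4666   -0.2333   -0.6999    0.4666
  eq          7.258      2.44   0.01078    0.4793
  solve Keq expr → x = 0.2333; check Q = 1425
Then add 0.01429 M of M.
Step 2:
                  A         C         M         J
  init        7.258      2.44   0.02507    0.4793
  Δ       -0.009422 -0.004711  -0.01413  0.009422
  eq          7.249     2.435   0.01094    0.4887
  solve Keq expr → x = 0.004711; check Q = 1425
Then add 0.08968 M of J.
Step 3:
                  A         C         M         J
  init        7.249     2.435   0.01094    0.5784
  Δ       8.5789e-04 4.2894e-04  0.001287 -8.5789e-04
  eq           7.25     2.435   0.01223    0.5775
  solve Keq expr → x = -4.2894e-04; check Q = 1425

Direction: reverse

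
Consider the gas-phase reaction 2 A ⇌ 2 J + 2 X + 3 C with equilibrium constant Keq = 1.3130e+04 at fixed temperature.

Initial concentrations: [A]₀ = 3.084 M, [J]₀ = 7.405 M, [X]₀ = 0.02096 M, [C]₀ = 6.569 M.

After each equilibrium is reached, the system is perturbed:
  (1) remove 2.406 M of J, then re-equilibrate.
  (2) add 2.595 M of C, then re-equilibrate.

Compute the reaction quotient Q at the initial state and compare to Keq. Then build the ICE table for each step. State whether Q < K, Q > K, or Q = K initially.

Q₀ = 0.718; Q < K (proceeds forward)

Q₀ = 0.718 vs Keq = 1.3130e+04 ⇒ Q<K, forward
Step 1:
                   A          J          X          C
  Initial      3.084      7.405    0.02096      6.569
  Change      -1.107      1.107      1.107       1.66
  Equil        1.977      8.512      1.128      8.229
  solve Keq expr → x = 0.5533; check Q = 1.3130e+04
Then remove 2.406 M of J.
Step 2:
                   A          J          X          C
  Initial      1.977      6.106      1.128      8.229
  Change     -0.1864     0.1864     0.1864     0.2796
  Equil        1.791      6.292      1.314      8.509
  solve Keq expr → x = 0.09321; check Q = 1.3130e+04
Then add 2.595 M of C.
Step 3:
                   A          J          X          C
  Initial      1.791      6.292      1.314       11.1
  Change      0.2308    -0.2308    -0.2308    -0.3462
  Equil        2.022      6.061      1.083      10.76
  solve Keq expr → x = -0.1154; check Q = 1.3130e+04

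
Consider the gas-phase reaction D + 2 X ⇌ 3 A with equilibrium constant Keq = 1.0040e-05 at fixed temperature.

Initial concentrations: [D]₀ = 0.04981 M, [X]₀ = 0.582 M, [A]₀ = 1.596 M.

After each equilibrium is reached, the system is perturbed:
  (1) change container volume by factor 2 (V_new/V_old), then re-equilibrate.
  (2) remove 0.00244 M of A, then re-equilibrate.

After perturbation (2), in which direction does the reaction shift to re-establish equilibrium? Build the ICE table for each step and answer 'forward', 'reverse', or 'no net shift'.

Q₀ = 241 vs Keq = 1.0040e-05 ⇒ Q>K, reverse
Step 1:
                  D         X         A
  Initial   0.04981     0.582     1.596
  Change     0.5237     1.047    -1.571
  Equil      0.5735     1.629   0.02482
  solve Keq expr → x = -0.5237; check Q = 1.0040e-05
Then change container volume by factor 2 (V_new/V_old).
Step 2:
                  D         X         A
  Initial    0.2868    0.8147   0.01241
  Change          0         0         0
  Equil      0.2868    0.8147   0.01241
  solve Keq expr → x = 0; check Q = 1.0040e-05
Then remove 0.00244 M of A.
Step 3:
                  D         X         A
  Initial    0.2868    0.8147   0.00997
  Change  -8.0402e-04 -0.001608  0.002412
  Equil       0.286    0.8131   0.01238
  solve Keq expr → x = 8.0402e-04; check Q = 1.0040e-05

Direction: forward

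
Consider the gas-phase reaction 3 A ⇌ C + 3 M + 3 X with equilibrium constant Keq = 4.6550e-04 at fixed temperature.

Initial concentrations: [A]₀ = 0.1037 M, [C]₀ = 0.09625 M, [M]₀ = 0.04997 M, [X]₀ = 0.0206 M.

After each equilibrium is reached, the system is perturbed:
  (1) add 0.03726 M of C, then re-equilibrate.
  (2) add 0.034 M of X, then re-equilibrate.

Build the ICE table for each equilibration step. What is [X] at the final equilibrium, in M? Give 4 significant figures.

Q₀ = 9.4144e-08 vs Keq = 4.6550e-04 ⇒ Q<K, forward
Step 1:
                   A          C          M          X
  I           0.1037    0.09625    0.04997     0.0206
  C         -0.05452    0.01817    0.05452    0.05452
  E          0.04918     0.1144     0.1045    0.07512
  solve Keq expr → x = 0.01817; check Q = 4.6550e-04
Then add 0.03726 M of C.
Step 2:
                   A          C          M          X
  I          0.04918     0.1517     0.1045    0.07512
  C         0.002145 -7.1487e-04  -0.002145  -0.002145
  E          0.05132      0.151     0.1024    0.07298
  solve Keq expr → x = -7.1487e-04; check Q = 4.6550e-04
Then add 0.034 M of X.
Step 3:
                   A          C          M          X
  I          0.05132      0.151     0.1024      0.107
  C         0.009896  -0.003299  -0.009896  -0.009896
  E          0.06122     0.1477    0.09245    0.09708
  solve Keq expr → x = -0.003299; check Q = 4.6550e-04

[X]_eq = 0.09708 M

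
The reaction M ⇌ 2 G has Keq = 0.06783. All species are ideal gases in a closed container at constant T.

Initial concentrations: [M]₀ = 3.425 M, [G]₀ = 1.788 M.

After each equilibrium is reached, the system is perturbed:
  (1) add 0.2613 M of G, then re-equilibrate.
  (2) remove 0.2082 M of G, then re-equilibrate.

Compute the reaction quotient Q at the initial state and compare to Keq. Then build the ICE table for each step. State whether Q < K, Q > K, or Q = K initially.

Q₀ = 0.9334; Q > K (proceeds reverse)

Q₀ = 0.9334 vs Keq = 0.06783 ⇒ Q>K, reverse
Step 1:
                   M          G
  init         3.425      1.788
  Δ           0.6317     -1.263
  eq           4.057     0.5246
  solve Keq expr → x = -0.6317; check Q = 0.06783
Then add 0.2613 M of G.
Step 2:
                   M          G
  init         4.057     0.7859
  Δ           0.1266    -0.2532
  eq           4.183     0.5327
  solve Keq expr → x = -0.1266; check Q = 0.06783
Then remove 0.2082 M of G.
Step 3:
                   M          G
  init         4.183     0.3245
  Δ          -0.1009     0.2017
  eq           4.082     0.5262
  solve Keq expr → x = 0.1009; check Q = 0.06783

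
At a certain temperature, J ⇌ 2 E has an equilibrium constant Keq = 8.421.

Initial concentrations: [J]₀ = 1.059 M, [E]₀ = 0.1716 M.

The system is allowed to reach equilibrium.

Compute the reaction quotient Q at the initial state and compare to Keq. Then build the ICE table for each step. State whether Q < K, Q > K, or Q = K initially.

Q₀ = 0.02781 vs Keq = 8.421 ⇒ Q<K, forward
Step 1:
                   J          E
  init         1.059     0.1716
  Δ          -0.7372      1.474
  eq          0.3218      1.646
  solve Keq expr → x = 0.7372; check Q = 8.421

Q₀ = 0.02781; Q < K (proceeds forward)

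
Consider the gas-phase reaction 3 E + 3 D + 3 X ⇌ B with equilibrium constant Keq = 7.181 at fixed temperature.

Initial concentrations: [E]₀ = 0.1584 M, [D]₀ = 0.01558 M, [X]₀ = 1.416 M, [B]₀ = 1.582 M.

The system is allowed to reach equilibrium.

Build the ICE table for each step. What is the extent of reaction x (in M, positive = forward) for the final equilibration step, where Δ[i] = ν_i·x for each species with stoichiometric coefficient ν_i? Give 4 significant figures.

x = -0.1577 M

Q₀ = 3.7072e+07 vs Keq = 7.181 ⇒ Q>K, reverse
Step 1:
                  E         D         X         B
  Initial    0.1584   0.01558     1.416     1.582
  Change     0.4732    0.4732    0.4732   -0.1577
  Equil      0.6316    0.4888     1.889     1.424
  solve Keq expr → x = -0.1577; check Q = 7.181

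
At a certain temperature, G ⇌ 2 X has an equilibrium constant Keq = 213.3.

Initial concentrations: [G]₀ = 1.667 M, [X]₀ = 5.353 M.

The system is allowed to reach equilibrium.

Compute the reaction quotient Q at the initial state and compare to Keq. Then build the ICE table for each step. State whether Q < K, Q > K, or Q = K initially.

Q₀ = 17.19 vs Keq = 213.3 ⇒ Q<K, forward
Step 1:
                   G          X
  Initial      1.667      5.353
  Change      -1.361      2.723
  Equil       0.3057      8.076
  solve Keq expr → x = 1.361; check Q = 213.3

Q₀ = 17.19; Q < K (proceeds forward)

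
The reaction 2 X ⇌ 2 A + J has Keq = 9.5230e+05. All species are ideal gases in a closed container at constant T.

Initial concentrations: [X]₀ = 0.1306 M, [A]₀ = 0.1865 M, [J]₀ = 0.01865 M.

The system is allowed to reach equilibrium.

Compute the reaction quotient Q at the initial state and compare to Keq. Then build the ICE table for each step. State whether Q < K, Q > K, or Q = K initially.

Q₀ = 0.03803 vs Keq = 9.5230e+05 ⇒ Q<K, forward
Step 1:
                  X         A         J
  init       0.1306    0.1865   0.01865
  Δ         -0.1305    0.1305   0.06525
  eq      9.4096e-05     0.317    0.0839
  solve Keq expr → x = 0.06525; check Q = 9.5230e+05

Q₀ = 0.03803; Q < K (proceeds forward)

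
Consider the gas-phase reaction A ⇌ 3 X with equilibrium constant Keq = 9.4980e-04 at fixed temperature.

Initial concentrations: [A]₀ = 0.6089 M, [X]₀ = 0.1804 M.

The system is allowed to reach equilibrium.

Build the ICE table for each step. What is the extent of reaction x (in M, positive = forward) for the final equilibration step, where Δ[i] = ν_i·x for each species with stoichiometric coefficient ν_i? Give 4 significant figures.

Q₀ = 0.009642 vs Keq = 9.4980e-04 ⇒ Q>K, reverse
Step 1:
                    A           X
  Initial      0.6089      0.1804
  Change      0.03188    -0.09565
  Equil        0.6408     0.08475
  solve Keq expr → x = -0.03188; check Q = 9.4980e-04

x = -0.03188 M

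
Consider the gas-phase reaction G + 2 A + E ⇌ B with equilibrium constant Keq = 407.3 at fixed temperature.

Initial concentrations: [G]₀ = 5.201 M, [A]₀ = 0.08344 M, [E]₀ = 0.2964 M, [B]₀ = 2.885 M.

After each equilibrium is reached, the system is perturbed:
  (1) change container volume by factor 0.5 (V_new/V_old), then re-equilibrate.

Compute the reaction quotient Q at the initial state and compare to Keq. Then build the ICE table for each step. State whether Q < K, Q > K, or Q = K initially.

Q₀ = 268.8; Q < K (proceeds forward)

Q₀ = 268.8 vs Keq = 407.3 ⇒ Q<K, forward
Step 1:
                    G           A           E           B
  Initial       5.201     0.08344      0.2964       2.885
  Change    -0.007333    -0.01467   -0.007333    0.007333
  Equil         5.194     0.06877      0.2891       2.892
  solve Keq expr → x = 0.007333; check Q = 407.3
Then change container volume by factor 0.5 (V_new/V_old).
Step 2:
                    G           A           E           B
  Initial       10.39      0.1375      0.5781       5.785
  Change     -0.04335    -0.08669    -0.04335     0.04335
  Equil         10.34     0.05086      0.5348       5.828
  solve Keq expr → x = 0.04335; check Q = 407.3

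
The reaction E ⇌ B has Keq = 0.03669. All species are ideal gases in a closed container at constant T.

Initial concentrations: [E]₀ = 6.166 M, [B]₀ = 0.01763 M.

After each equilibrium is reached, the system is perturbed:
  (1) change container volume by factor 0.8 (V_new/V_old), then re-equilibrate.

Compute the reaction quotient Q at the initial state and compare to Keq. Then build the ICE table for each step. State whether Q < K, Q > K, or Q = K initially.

Q₀ = 0.002859; Q < K (proceeds forward)

Q₀ = 0.002859 vs Keq = 0.03669 ⇒ Q<K, forward
Step 1:
                  E         B
  init        6.166   0.01763
  Δ         -0.2012    0.2012
  eq          5.965    0.2188
  solve Keq expr → x = 0.2012; check Q = 0.03669
Then change container volume by factor 0.8 (V_new/V_old).
Step 2:
                  E         B
  init        7.456    0.2736
  Δ               0         0
  eq          7.456    0.2736
  solve Keq expr → x = 0; check Q = 0.03669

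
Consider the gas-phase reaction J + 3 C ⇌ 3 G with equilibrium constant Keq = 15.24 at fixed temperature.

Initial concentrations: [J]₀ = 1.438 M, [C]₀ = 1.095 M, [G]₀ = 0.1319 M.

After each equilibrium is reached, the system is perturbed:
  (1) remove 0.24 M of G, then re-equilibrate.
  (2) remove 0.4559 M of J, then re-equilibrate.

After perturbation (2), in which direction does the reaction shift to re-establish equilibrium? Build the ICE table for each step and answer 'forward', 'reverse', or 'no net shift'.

Direction: reverse

Q₀ = 0.001215 vs Keq = 15.24 ⇒ Q<K, forward
Step 1:
                    J           C           G
  init          1.438       1.095      0.1319
  Δ           -0.2522     -0.7565      0.7565
  eq            1.186      0.3385      0.8884
  solve Keq expr → x = 0.2522; check Q = 15.24
Then remove 0.24 M of G.
Step 2:
                    J           C           G
  init          1.186      0.3385      0.6484
  Δ          -0.02167    -0.06501     0.06501
  eq            1.164      0.2735      0.7134
  solve Keq expr → x = 0.02167; check Q = 15.24
Then remove 0.4559 M of J.
Step 3:
                    J           C           G
  init         0.7083      0.2735      0.7134
  Δ           0.01095     0.03284    -0.03284
  eq           0.7192      0.3064      0.6805
  solve Keq expr → x = -0.01095; check Q = 15.24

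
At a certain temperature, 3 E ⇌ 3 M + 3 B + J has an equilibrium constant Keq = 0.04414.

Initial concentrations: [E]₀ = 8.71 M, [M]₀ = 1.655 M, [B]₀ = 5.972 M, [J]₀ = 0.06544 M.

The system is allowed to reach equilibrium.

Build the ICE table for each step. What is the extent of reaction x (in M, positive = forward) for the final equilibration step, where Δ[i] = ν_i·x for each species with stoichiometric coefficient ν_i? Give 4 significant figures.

Q₀ = 0.09562 vs Keq = 0.04414 ⇒ Q>K, reverse
Step 1:
                   E          M          B          J
  init          8.71      1.655      5.972    0.06544
  Δ          0.08289   -0.08289   -0.08289   -0.02763
  eq           8.793      1.572      5.889    0.03781
  solve Keq expr → x = -0.02763; check Q = 0.04414

x = -0.02763 M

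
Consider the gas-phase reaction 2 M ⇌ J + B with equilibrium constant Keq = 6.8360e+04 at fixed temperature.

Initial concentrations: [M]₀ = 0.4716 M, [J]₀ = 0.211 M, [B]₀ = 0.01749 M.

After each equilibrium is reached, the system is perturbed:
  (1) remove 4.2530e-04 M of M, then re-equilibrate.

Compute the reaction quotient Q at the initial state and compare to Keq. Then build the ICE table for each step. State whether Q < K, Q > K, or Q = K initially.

Q₀ = 0.01659 vs Keq = 6.8360e+04 ⇒ Q<K, forward
Step 1:
                   M          J          B
  init        0.4716      0.211    0.01749
  Δ          -0.4703     0.2352     0.2352
  eq        0.001284     0.4462     0.2526
  solve Keq expr → x = 0.2352; check Q = 6.8360e+04
Then remove 4.2530e-04 M of M.
Step 2:
                   M          J          B
  init    8.5881e-04     0.4462     0.2526
  Δ       4.2446e-04 -2.1223e-04 -2.1223e-04
  eq        0.001283     0.4459     0.2524
  solve Keq expr → x = -2.1223e-04; check Q = 6.8360e+04

Q₀ = 0.01659; Q < K (proceeds forward)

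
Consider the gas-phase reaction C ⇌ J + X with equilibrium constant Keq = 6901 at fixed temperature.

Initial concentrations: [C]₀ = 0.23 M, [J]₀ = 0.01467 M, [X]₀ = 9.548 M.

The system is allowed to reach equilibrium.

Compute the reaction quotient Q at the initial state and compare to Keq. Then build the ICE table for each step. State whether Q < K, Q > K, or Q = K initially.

Q₀ = 0.609 vs Keq = 6901 ⇒ Q<K, forward
Step 1:
                  C         J         X
  I            0.23   0.01467     9.548
  C         -0.2297    0.2297    0.2297
  E       3.4617e-04    0.2443     9.778
  solve Keq expr → x = 0.2297; check Q = 6901

Q₀ = 0.609; Q < K (proceeds forward)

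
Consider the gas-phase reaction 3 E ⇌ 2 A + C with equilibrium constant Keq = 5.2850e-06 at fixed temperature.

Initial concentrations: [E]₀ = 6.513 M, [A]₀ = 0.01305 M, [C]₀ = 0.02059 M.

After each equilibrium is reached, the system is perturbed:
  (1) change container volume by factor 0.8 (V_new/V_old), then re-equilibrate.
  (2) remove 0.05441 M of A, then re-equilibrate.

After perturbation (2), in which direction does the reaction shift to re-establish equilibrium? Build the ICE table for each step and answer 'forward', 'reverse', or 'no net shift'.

Q₀ = 1.2692e-08 vs Keq = 5.2850e-06 ⇒ Q<K, forward
Step 1:
                  E         A         C
  I           6.513   0.01305   0.02059
  C         -0.1759    0.1173   0.05863
  E           6.337    0.1303   0.07922
  solve Keq expr → x = 0.05863; check Q = 5.2850e-06
Then change container volume by factor 0.8 (V_new/V_old).
Step 2:
                  E         A         C
  I           7.921    0.1629   0.09902
  C               0         0         0
  E           7.921    0.1629   0.09902
  solve Keq expr → x = 0; check Q = 5.2850e-06
Then remove 0.05441 M of A.
Step 3:
                  E         A         C
  I           7.921    0.1085   0.09902
  C        -0.05824   0.03882   0.01941
  E           7.863    0.1473    0.1184
  solve Keq expr → x = 0.01941; check Q = 5.2850e-06

Direction: forward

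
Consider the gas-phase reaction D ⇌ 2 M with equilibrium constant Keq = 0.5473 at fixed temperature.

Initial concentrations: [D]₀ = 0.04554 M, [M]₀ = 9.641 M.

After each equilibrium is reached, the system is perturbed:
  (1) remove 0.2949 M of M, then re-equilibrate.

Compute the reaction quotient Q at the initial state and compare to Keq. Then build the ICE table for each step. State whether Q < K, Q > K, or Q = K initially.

Q₀ = 2041 vs Keq = 0.5473 ⇒ Q>K, reverse
Step 1:
                  D         M
  I         0.04554     9.641
  C            4.07     -8.14
  E           4.116     1.501
  solve Keq expr → x = -4.07; check Q = 0.5473
Then remove 0.2949 M of M.
Step 2:
                  D         M
  I           4.116     1.206
  C          -0.135    0.2701
  E           3.981     1.476
  solve Keq expr → x = 0.135; check Q = 0.5473

Q₀ = 2041; Q > K (proceeds reverse)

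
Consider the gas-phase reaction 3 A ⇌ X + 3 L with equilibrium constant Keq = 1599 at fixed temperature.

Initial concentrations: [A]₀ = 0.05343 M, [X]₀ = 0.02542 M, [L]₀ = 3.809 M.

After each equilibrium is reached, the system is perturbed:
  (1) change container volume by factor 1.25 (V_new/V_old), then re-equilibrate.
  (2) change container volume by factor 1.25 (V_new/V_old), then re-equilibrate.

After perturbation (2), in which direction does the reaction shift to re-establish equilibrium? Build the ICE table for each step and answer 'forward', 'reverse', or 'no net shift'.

Q₀ = 9210 vs Keq = 1599 ⇒ Q>K, reverse
Step 1:
                    A           X           L
  init        0.05343     0.02542       3.809
  Δ           0.02812   -0.009374    -0.02812
  eq          0.08155     0.01605       3.781
  solve Keq expr → x = -0.009374; check Q = 1599
Then change container volume by factor 1.25 (V_new/V_old).
Step 2:
                    A           X           L
  init        0.06524     0.01284       3.025
  Δ         -0.003054    0.001018    0.003054
  eq          0.06219     0.01385       3.028
  solve Keq expr → x = 0.001018; check Q = 1599
Then change container volume by factor 1.25 (V_new/V_old).
Step 3:
                    A           X           L
  init        0.04975     0.01108       2.422
  Δ         -0.002423  8.0774e-04    0.002423
  eq          0.04733     0.01189       2.425
  solve Keq expr → x = 8.0774e-04; check Q = 1599

Direction: forward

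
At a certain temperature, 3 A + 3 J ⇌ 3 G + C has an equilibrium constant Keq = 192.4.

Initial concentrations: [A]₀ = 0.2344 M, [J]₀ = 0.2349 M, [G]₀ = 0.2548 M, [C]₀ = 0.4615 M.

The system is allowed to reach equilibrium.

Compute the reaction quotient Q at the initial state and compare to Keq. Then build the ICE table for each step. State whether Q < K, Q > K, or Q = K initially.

Q₀ = 45.73; Q < K (proceeds forward)

Q₀ = 45.73 vs Keq = 192.4 ⇒ Q<K, forward
Step 1:
                    A           J           G           C
  I            0.2344      0.2349      0.2548      0.4615
  C          -0.03637    -0.03637     0.03637     0.01212
  E             0.198      0.1985      0.2912      0.4736
  solve Keq expr → x = 0.01212; check Q = 192.4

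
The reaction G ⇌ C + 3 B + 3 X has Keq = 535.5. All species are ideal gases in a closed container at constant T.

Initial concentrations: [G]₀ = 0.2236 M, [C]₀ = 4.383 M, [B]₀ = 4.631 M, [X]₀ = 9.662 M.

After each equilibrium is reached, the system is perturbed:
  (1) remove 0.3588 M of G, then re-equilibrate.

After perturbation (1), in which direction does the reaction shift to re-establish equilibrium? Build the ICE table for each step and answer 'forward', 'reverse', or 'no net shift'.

Direction: reverse

Q₀ = 1.7560e+06 vs Keq = 535.5 ⇒ Q>K, reverse
Step 1:
                  G         C         B         X
  Initial    0.2236     4.383     4.631     9.662
  Change      1.202    -1.202    -3.605    -3.605
  Equil       1.425     3.181     1.026     6.057
  solve Keq expr → x = -1.202; check Q = 535.5
Then remove 0.3588 M of G.
Step 2:
                  G         C         B         X
  Initial     1.067     3.181     1.026     6.057
  Change    0.02449  -0.02449  -0.07348  -0.07348
  Equil       1.091     3.157    0.9524     5.983
  solve Keq expr → x = -0.02449; check Q = 535.5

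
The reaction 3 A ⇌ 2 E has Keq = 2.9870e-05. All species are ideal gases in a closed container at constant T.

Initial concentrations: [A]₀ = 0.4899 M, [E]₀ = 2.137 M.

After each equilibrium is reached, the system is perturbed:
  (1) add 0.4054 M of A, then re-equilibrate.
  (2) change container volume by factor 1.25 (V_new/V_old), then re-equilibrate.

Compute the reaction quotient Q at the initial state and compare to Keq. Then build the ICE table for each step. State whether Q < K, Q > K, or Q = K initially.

Q₀ = 38.84; Q > K (proceeds reverse)

Q₀ = 38.84 vs Keq = 2.9870e-05 ⇒ Q>K, reverse
Step 1:
                    A           E
  init         0.4899       2.137
  Δ             3.149      -2.099
  eq            3.639     0.03793
  solve Keq expr → x = -1.05; check Q = 2.9870e-05
Then add 0.4054 M of A.
Step 2:
                    A           E
  init          4.044     0.03793
  Δ         -0.009534    0.006356
  eq            4.034     0.04429
  solve Keq expr → x = 0.003178; check Q = 2.9870e-05
Then change container volume by factor 1.25 (V_new/V_old).
Step 3:
                    A           E
  init          3.227     0.03543
  Δ          0.005489    -0.00366
  eq            3.233     0.03177
  solve Keq expr → x = -0.00183; check Q = 2.9870e-05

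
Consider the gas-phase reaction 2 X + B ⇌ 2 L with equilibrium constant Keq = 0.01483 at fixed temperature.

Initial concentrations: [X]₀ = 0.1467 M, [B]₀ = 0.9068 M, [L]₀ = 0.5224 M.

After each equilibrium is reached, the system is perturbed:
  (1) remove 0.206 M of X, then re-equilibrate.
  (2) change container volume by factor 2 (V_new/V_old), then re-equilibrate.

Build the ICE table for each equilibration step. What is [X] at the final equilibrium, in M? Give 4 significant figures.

Q₀ = 13.98 vs Keq = 0.01483 ⇒ Q>K, reverse
Step 1:
                   X          B          L
  init        0.1467     0.9068     0.5224
  Δ           0.4457     0.2229    -0.4457
  eq          0.5924       1.13    0.07668
  solve Keq expr → x = -0.2229; check Q = 0.01483
Then remove 0.206 M of X.
Step 2:
                   X          B          L
  init        0.3864       1.13    0.07668
  Δ          0.02337    0.01168   -0.02337
  eq          0.4098      1.141    0.05331
  solve Keq expr → x = -0.01168; check Q = 0.01483
Then change container volume by factor 2 (V_new/V_old).
Step 3:
                   X          B          L
  init        0.2049     0.5707    0.02666
  Δ         0.007094   0.003547  -0.007094
  eq           0.212     0.5742    0.01956
  solve Keq expr → x = -0.003547; check Q = 0.01483

[X]_eq = 0.212 M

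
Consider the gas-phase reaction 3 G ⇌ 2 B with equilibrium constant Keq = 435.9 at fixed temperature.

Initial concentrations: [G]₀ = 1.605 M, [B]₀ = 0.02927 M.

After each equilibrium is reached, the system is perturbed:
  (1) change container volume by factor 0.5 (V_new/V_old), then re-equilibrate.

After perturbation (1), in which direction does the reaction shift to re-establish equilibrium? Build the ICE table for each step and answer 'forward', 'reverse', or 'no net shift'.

Q₀ = 2.0721e-04 vs Keq = 435.9 ⇒ Q<K, forward
Step 1:
                  G         B
  I           1.605   0.02927
  C          -1.472    0.9814
  E          0.1328     1.011
  solve Keq expr → x = 0.4907; check Q = 435.9
Then change container volume by factor 0.5 (V_new/V_old).
Step 2:
                  G         B
  I          0.2657     2.021
  C        -0.05238   0.03492
  E          0.2133     2.056
  solve Keq expr → x = 0.01746; check Q = 435.9

Direction: forward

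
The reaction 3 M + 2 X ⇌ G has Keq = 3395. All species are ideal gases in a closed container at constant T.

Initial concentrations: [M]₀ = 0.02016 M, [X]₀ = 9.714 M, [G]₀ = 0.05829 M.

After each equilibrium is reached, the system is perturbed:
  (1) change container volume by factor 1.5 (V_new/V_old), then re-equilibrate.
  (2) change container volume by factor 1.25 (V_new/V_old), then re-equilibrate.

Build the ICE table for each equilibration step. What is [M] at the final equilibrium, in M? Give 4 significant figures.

[M]_eq = 0.00708 M

Q₀ = 75.39 vs Keq = 3395 ⇒ Q<K, forward
Step 1:
                    M           X           G
  I           0.02016       9.714     0.05829
  C          -0.01434   -0.009559     0.00478
  E          0.005821       9.704     0.06307
  solve Keq expr → x = 0.00478; check Q = 3395
Then change container volume by factor 1.5 (V_new/V_old).
Step 2:
                    M           X           G
  I          0.003881        6.47     0.04205
  C          0.002733    0.001822 -9.1103e-04
  E          0.006614       6.471     0.04114
  solve Keq expr → x = -9.1103e-04; check Q = 3395
Then change container volume by factor 1.25 (V_new/V_old).
Step 3:
                    M           X           G
  I          0.005291       5.177     0.03291
  C          0.001789    0.001193 -5.9637e-04
  E           0.00708       5.178     0.03231
  solve Keq expr → x = -5.9637e-04; check Q = 3395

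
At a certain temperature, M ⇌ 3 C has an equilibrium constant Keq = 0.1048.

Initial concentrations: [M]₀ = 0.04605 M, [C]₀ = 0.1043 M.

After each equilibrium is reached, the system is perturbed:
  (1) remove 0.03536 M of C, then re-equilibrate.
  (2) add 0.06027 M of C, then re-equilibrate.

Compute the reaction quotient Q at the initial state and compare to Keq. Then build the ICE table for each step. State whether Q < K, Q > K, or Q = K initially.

Q₀ = 0.02464; Q < K (proceeds forward)

Q₀ = 0.02464 vs Keq = 0.1048 ⇒ Q<K, forward
Step 1:
                    M           C
  init        0.04605      0.1043
  Δ          -0.01476     0.04427
  eq          0.03129      0.1486
  solve Keq expr → x = 0.01476; check Q = 0.1048
Then remove 0.03536 M of C.
Step 2:
                    M           C
  init        0.03129      0.1132
  Δ         -0.007478     0.02243
  eq          0.02381      0.1356
  solve Keq expr → x = 0.007478; check Q = 0.1048
Then add 0.06027 M of C.
Step 3:
                    M           C
  init        0.02381      0.1959
  Δ           0.01302    -0.03905
  eq          0.03683      0.1569
  solve Keq expr → x = -0.01302; check Q = 0.1048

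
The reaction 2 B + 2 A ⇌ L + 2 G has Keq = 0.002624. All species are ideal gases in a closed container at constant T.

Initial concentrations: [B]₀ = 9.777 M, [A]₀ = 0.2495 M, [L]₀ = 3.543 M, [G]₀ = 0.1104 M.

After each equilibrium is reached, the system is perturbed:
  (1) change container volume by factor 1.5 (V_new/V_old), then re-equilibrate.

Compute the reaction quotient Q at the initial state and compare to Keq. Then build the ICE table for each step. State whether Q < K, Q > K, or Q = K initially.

Q₀ = 0.007257 vs Keq = 0.002624 ⇒ Q>K, reverse
Step 1:
                    B           A           L           G
  Initial       9.777      0.2495       3.543      0.1104
  Change      0.03441     0.03441     -0.0172    -0.03441
  Equil         9.811      0.2839       3.526     0.07599
  solve Keq expr → x = -0.0172; check Q = 0.002624
Then change container volume by factor 1.5 (V_new/V_old).
Step 2:
                    B           A           L           G
  Initial       6.541      0.1893       2.351     0.05066
  Change      0.00756     0.00756    -0.00378    -0.00756
  Equil         6.548      0.1968       2.347      0.0431
  solve Keq expr → x = -0.00378; check Q = 0.002624

Q₀ = 0.007257; Q > K (proceeds reverse)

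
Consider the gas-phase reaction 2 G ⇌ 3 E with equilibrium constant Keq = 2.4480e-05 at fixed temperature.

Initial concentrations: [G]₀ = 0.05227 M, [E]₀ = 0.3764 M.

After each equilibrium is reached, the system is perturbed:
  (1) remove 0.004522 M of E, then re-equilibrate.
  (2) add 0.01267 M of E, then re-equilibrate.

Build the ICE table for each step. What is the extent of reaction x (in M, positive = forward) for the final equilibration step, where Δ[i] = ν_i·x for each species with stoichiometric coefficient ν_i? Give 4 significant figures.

Q₀ = 19.52 vs Keq = 2.4480e-05 ⇒ Q>K, reverse
Step 1:
                    G           E
  I           0.05227      0.3764
  C            0.2424     -0.3635
  E            0.2946     0.01286
  solve Keq expr → x = -0.1212; check Q = 2.4480e-05
Then remove 0.004522 M of E.
Step 2:
                    G           E
  I            0.2946    0.008335
  C         -0.002957    0.004436
  E            0.2917     0.01277
  solve Keq expr → x = 0.001479; check Q = 2.4480e-05
Then add 0.01267 M of E.
Step 3:
                    G           E
  I            0.2917     0.02544
  C          0.008286    -0.01243
  E               0.3     0.01301
  solve Keq expr → x = -0.004143; check Q = 2.4480e-05

x = -0.004143 M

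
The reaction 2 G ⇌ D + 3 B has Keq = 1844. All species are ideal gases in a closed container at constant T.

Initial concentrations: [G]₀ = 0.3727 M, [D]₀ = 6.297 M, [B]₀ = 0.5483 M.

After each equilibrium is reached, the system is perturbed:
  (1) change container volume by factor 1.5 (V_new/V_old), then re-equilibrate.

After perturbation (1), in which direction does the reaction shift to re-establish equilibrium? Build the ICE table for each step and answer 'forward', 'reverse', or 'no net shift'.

Q₀ = 7.473 vs Keq = 1844 ⇒ Q<K, forward
Step 1:
                    G           D           B
  Initial      0.3727       6.297      0.5483
  Change      -0.3121       0.156      0.4681
  Equil       0.06062       6.453       1.016
  solve Keq expr → x = 0.156; check Q = 1844
Then change container volume by factor 1.5 (V_new/V_old).
Step 2:
                    G           D           B
  Initial     0.04041       4.302      0.6776
  Change     -0.01234     0.00617     0.01851
  Equil       0.02807       4.308      0.6961
  solve Keq expr → x = 0.00617; check Q = 1844

Direction: forward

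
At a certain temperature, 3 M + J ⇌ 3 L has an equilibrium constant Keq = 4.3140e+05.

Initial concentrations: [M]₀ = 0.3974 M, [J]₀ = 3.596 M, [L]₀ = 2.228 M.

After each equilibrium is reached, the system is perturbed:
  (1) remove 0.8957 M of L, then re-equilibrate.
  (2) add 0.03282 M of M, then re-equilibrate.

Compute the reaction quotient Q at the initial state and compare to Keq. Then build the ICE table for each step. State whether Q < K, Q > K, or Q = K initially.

Q₀ = 49.01; Q < K (proceeds forward)

Q₀ = 49.01 vs Keq = 4.3140e+05 ⇒ Q<K, forward
Step 1:
                  M         J         L
  Initial    0.3974     3.596     2.228
  Change    -0.3747   -0.1249    0.3747
  Equil     0.02275     3.471     2.603
  solve Keq expr → x = 0.1249; check Q = 4.3140e+05
Then remove 0.8957 M of L.
Step 2:
                  M         J         L
  Initial   0.02275     3.471     1.707
  Change  -0.007758 -0.002586  0.007758
  Equil     0.01499     3.469     1.715
  solve Keq expr → x = 0.002586; check Q = 4.3140e+05
Then add 0.03282 M of M.
Step 3:
                  M         J         L
  Initial   0.04781     3.469     1.715
  Change   -0.03252  -0.01084   0.03252
  Equil     0.01529     3.458     1.747
  solve Keq expr → x = 0.01084; check Q = 4.3140e+05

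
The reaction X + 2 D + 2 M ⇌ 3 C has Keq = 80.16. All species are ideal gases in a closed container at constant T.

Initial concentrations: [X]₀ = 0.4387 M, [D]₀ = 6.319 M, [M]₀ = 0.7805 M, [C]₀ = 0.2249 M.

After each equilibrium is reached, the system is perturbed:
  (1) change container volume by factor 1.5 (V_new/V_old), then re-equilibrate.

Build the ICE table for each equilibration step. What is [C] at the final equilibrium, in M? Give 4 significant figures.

Q₀ = 0.001066 vs Keq = 80.16 ⇒ Q<K, forward
Step 1:
                    X           D           M           C
  Initial      0.4387       6.319      0.7805      0.2249
  Change      -0.3446     -0.6892     -0.6892       1.034
  Equil       0.09411        5.63     0.09132       1.259
  solve Keq expr → x = 0.3446; check Q = 80.16
Then change container volume by factor 1.5 (V_new/V_old).
Step 2:
                    X           D           M           C
  Initial     0.06274       3.753     0.06088      0.8391
  Change      0.00967     0.01934     0.01934    -0.02901
  Equil       0.07241       3.773     0.08022      0.8101
  solve Keq expr → x = -0.00967; check Q = 80.16

[C]_eq = 0.8101 M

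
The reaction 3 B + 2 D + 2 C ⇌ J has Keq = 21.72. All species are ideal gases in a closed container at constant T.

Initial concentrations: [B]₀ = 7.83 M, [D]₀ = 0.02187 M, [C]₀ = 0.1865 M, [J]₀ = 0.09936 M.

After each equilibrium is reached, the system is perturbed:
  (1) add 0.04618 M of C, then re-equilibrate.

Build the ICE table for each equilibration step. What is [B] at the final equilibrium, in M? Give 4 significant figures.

Q₀ = 12.44 vs Keq = 21.72 ⇒ Q<K, forward
Step 1:
                    B           D           C           J
  Initial        7.83     0.02187      0.1865     0.09936
  Change    -0.007007   -0.004671   -0.004671    0.002336
  Equil         7.823      0.0172      0.1818      0.1017
  solve Keq expr → x = 0.002336; check Q = 21.72
Then add 0.04618 M of C.
Step 2:
                    B           D           C           J
  Initial       7.823      0.0172       0.228      0.1017
  Change    -0.004754   -0.003169   -0.003169    0.001585
  Equil         7.818     0.01403      0.2248      0.1033
  solve Keq expr → x = 0.001585; check Q = 21.72

[B]_eq = 7.818 M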